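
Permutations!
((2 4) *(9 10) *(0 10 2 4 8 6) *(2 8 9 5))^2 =((0 10 5 2 9 8 6))^2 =(0 5 9 6 10 2 8)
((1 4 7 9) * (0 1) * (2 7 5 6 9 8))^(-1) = ((0 1 4 5 6 9)(2 7 8))^(-1) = (0 9 6 5 4 1)(2 8 7)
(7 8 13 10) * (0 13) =(0 13 10 7 8) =[13, 1, 2, 3, 4, 5, 6, 8, 0, 9, 7, 11, 12, 10]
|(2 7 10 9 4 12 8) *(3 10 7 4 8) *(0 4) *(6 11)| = 8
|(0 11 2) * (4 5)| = |(0 11 2)(4 5)| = 6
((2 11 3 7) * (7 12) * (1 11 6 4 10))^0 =(12)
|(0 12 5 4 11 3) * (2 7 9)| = 6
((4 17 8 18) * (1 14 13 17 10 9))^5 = (1 18 14 4 13 10 17 9 8)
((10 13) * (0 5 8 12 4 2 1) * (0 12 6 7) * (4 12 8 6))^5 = (0 5 6 7)(1 8 4 2)(10 13)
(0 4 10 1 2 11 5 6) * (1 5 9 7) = (0 4 10 5 6)(1 2 11 9 7) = [4, 2, 11, 3, 10, 6, 0, 1, 8, 7, 5, 9]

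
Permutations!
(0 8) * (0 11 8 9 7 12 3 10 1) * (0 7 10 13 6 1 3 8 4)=(0 9 10 3 13 6 1 7 12 8 11 4)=[9, 7, 2, 13, 0, 5, 1, 12, 11, 10, 3, 4, 8, 6]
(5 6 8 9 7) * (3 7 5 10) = [0, 1, 2, 7, 4, 6, 8, 10, 9, 5, 3] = (3 7 10)(5 6 8 9)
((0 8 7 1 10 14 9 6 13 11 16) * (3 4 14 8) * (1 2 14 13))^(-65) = ((0 3 4 13 11 16)(1 10 8 7 2 14 9 6))^(-65) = (0 3 4 13 11 16)(1 6 9 14 2 7 8 10)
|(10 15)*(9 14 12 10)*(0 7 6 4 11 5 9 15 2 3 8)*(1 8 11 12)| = 14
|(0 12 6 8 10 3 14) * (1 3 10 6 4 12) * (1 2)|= 10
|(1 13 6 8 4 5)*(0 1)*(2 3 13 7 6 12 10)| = 35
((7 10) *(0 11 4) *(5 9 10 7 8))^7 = ((0 11 4)(5 9 10 8))^7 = (0 11 4)(5 8 10 9)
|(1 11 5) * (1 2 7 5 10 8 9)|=|(1 11 10 8 9)(2 7 5)|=15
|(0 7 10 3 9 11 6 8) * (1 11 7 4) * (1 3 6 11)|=8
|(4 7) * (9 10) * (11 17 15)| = |(4 7)(9 10)(11 17 15)| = 6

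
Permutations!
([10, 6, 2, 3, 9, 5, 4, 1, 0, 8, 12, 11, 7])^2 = [12, 4, 2, 3, 8, 5, 9, 6, 10, 0, 7, 11, 1]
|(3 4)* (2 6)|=|(2 6)(3 4)|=2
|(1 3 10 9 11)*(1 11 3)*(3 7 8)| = |(11)(3 10 9 7 8)| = 5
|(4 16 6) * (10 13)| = 6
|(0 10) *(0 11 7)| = 4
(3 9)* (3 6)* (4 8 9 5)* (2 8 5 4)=[0, 1, 8, 4, 5, 2, 3, 7, 9, 6]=(2 8 9 6 3 4 5)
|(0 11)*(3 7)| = |(0 11)(3 7)| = 2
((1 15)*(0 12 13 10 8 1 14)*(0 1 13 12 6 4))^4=(0 6 4)(1 15 14)(8 13 10)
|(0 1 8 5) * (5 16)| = |(0 1 8 16 5)| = 5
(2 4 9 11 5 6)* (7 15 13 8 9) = [0, 1, 4, 3, 7, 6, 2, 15, 9, 11, 10, 5, 12, 8, 14, 13] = (2 4 7 15 13 8 9 11 5 6)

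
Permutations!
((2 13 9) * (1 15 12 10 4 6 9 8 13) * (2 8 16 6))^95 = ((1 15 12 10 4 2)(6 9 8 13 16))^95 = (16)(1 2 4 10 12 15)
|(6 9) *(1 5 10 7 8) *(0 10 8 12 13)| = 30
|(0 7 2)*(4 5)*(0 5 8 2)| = |(0 7)(2 5 4 8)| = 4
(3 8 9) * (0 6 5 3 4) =(0 6 5 3 8 9 4) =[6, 1, 2, 8, 0, 3, 5, 7, 9, 4]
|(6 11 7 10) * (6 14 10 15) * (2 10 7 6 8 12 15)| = 12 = |(2 10 14 7)(6 11)(8 12 15)|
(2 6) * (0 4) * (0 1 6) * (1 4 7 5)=(0 7 5 1 6 2)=[7, 6, 0, 3, 4, 1, 2, 5]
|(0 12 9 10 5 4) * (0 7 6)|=8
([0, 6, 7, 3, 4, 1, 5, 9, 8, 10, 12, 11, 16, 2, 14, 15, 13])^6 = (2 13 16 12 10 9 7)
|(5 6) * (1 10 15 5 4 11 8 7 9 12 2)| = |(1 10 15 5 6 4 11 8 7 9 12 2)| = 12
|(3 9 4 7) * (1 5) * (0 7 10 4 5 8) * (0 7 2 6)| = |(0 2 6)(1 8 7 3 9 5)(4 10)| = 6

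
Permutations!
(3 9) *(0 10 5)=(0 10 5)(3 9)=[10, 1, 2, 9, 4, 0, 6, 7, 8, 3, 5]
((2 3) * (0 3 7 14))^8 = ((0 3 2 7 14))^8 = (0 7 3 14 2)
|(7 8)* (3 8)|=3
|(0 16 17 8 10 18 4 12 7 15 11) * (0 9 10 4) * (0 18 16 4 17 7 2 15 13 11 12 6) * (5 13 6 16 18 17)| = |(0 4 16 7 6)(2 15 12)(5 13 11 9 10 18 17 8)| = 120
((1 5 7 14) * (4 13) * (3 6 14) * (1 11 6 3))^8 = ((1 5 7)(4 13)(6 14 11))^8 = (1 7 5)(6 11 14)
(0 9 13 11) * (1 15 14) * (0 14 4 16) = (0 9 13 11 14 1 15 4 16) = [9, 15, 2, 3, 16, 5, 6, 7, 8, 13, 10, 14, 12, 11, 1, 4, 0]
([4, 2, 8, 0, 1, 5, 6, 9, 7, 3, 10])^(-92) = [8, 9, 3, 2, 7, 5, 6, 4, 0, 1, 10]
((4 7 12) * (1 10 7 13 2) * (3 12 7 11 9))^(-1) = ((1 10 11 9 3 12 4 13 2))^(-1) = (1 2 13 4 12 3 9 11 10)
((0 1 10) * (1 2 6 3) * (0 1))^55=(0 3 6 2)(1 10)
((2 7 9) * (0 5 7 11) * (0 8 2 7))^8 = (2 8 11)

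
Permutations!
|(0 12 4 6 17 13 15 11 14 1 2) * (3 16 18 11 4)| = 45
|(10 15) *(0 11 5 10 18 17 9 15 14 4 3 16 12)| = |(0 11 5 10 14 4 3 16 12)(9 15 18 17)| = 36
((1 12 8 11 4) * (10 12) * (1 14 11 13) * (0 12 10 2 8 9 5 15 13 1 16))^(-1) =(0 16 13 15 5 9 12)(1 8 2)(4 11 14)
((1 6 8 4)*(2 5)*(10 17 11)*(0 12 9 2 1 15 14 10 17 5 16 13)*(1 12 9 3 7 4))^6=(17)(0 9 2 16 13)(3 5 14 4)(7 12 10 15)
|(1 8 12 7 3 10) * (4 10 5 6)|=9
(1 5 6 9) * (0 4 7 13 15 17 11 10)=(0 4 7 13 15 17 11 10)(1 5 6 9)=[4, 5, 2, 3, 7, 6, 9, 13, 8, 1, 0, 10, 12, 15, 14, 17, 16, 11]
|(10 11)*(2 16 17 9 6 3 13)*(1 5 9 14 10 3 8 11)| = 13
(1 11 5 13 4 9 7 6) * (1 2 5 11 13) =[0, 13, 5, 3, 9, 1, 2, 6, 8, 7, 10, 11, 12, 4] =(1 13 4 9 7 6 2 5)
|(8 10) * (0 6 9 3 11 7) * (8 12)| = 6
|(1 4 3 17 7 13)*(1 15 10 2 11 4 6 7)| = |(1 6 7 13 15 10 2 11 4 3 17)| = 11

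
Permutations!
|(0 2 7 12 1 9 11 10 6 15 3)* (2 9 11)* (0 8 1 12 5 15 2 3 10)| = |(0 9 3 8 1 11)(2 7 5 15 10 6)| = 6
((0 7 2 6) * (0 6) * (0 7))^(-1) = (2 7)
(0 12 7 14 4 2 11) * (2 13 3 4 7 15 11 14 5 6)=(0 12 15 11)(2 14 7 5 6)(3 4 13)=[12, 1, 14, 4, 13, 6, 2, 5, 8, 9, 10, 0, 15, 3, 7, 11]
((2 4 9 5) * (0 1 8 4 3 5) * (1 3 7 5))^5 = ((0 3 1 8 4 9)(2 7 5))^5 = (0 9 4 8 1 3)(2 5 7)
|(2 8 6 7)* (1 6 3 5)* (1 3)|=|(1 6 7 2 8)(3 5)|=10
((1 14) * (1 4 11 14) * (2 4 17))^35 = ((2 4 11 14 17))^35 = (17)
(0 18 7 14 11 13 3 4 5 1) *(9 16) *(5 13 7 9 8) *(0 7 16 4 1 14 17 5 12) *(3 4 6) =[18, 7, 2, 1, 13, 14, 3, 17, 12, 6, 10, 16, 0, 4, 11, 15, 8, 5, 9] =(0 18 9 6 3 1 7 17 5 14 11 16 8 12)(4 13)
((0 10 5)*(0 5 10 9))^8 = (10)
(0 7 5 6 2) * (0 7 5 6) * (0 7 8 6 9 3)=[5, 1, 8, 0, 4, 7, 2, 9, 6, 3]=(0 5 7 9 3)(2 8 6)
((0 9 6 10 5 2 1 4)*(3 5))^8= ((0 9 6 10 3 5 2 1 4))^8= (0 4 1 2 5 3 10 6 9)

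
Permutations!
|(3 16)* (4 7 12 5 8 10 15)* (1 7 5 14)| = 20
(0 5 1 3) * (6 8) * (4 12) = (0 5 1 3)(4 12)(6 8) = [5, 3, 2, 0, 12, 1, 8, 7, 6, 9, 10, 11, 4]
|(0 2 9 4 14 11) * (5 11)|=7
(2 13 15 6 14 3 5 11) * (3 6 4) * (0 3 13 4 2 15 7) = (0 3 5 11 15 2 4 13 7)(6 14) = [3, 1, 4, 5, 13, 11, 14, 0, 8, 9, 10, 15, 12, 7, 6, 2]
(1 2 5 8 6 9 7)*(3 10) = (1 2 5 8 6 9 7)(3 10) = [0, 2, 5, 10, 4, 8, 9, 1, 6, 7, 3]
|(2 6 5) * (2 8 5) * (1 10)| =2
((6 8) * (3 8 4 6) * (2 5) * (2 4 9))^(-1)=(2 9 6 4 5)(3 8)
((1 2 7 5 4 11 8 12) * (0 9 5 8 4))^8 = ((0 9 5)(1 2 7 8 12)(4 11))^8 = (0 5 9)(1 8 2 12 7)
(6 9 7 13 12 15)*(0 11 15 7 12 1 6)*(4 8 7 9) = (0 11 15)(1 6 4 8 7 13)(9 12) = [11, 6, 2, 3, 8, 5, 4, 13, 7, 12, 10, 15, 9, 1, 14, 0]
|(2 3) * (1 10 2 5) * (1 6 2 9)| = |(1 10 9)(2 3 5 6)| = 12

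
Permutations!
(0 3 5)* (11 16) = [3, 1, 2, 5, 4, 0, 6, 7, 8, 9, 10, 16, 12, 13, 14, 15, 11] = (0 3 5)(11 16)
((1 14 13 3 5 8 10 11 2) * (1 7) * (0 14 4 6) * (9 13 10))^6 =(0 1 11)(2 14 4)(3 5 8 9 13)(6 7 10)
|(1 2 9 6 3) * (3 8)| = 6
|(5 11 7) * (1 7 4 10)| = 6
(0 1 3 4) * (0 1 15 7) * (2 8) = (0 15 7)(1 3 4)(2 8) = [15, 3, 8, 4, 1, 5, 6, 0, 2, 9, 10, 11, 12, 13, 14, 7]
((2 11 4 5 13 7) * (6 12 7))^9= (2 11 4 5 13 6 12 7)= ((2 11 4 5 13 6 12 7))^9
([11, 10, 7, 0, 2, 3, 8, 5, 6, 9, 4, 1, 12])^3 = (12)(0 10 7)(1 2 3)(4 5 11)(6 8)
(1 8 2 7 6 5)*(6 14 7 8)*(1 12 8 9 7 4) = (1 6 5 12 8 2 9 7 14 4) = [0, 6, 9, 3, 1, 12, 5, 14, 2, 7, 10, 11, 8, 13, 4]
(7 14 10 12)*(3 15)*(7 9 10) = [0, 1, 2, 15, 4, 5, 6, 14, 8, 10, 12, 11, 9, 13, 7, 3] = (3 15)(7 14)(9 10 12)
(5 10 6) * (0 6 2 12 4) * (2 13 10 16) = (0 6 5 16 2 12 4)(10 13) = [6, 1, 12, 3, 0, 16, 5, 7, 8, 9, 13, 11, 4, 10, 14, 15, 2]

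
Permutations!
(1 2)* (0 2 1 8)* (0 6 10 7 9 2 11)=[11, 1, 8, 3, 4, 5, 10, 9, 6, 2, 7, 0]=(0 11)(2 8 6 10 7 9)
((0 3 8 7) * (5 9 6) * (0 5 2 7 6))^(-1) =(0 9 5 7 2 6 8 3)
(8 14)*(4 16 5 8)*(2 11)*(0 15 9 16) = (0 15 9 16 5 8 14 4)(2 11) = [15, 1, 11, 3, 0, 8, 6, 7, 14, 16, 10, 2, 12, 13, 4, 9, 5]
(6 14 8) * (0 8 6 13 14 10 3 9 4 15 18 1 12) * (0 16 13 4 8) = (1 12 16 13 14 6 10 3 9 8 4 15 18) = [0, 12, 2, 9, 15, 5, 10, 7, 4, 8, 3, 11, 16, 14, 6, 18, 13, 17, 1]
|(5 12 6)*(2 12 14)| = |(2 12 6 5 14)| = 5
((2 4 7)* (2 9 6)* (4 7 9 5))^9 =((2 7 5 4 9 6))^9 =(2 4)(5 6)(7 9)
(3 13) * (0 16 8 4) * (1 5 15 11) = (0 16 8 4)(1 5 15 11)(3 13) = [16, 5, 2, 13, 0, 15, 6, 7, 4, 9, 10, 1, 12, 3, 14, 11, 8]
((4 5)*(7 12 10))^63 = ((4 5)(7 12 10))^63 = (12)(4 5)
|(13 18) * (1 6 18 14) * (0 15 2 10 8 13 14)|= 12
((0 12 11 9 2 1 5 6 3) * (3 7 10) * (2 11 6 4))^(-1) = ((0 12 6 7 10 3)(1 5 4 2)(9 11))^(-1) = (0 3 10 7 6 12)(1 2 4 5)(9 11)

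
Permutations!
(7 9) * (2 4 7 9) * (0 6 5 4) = (9)(0 6 5 4 7 2) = [6, 1, 0, 3, 7, 4, 5, 2, 8, 9]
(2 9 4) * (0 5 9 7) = (0 5 9 4 2 7) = [5, 1, 7, 3, 2, 9, 6, 0, 8, 4]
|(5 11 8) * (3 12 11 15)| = 6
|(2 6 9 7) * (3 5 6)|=|(2 3 5 6 9 7)|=6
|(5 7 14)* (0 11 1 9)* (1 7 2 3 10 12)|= 11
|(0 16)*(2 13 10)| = 6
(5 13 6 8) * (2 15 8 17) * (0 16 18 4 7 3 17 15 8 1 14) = [16, 14, 8, 17, 7, 13, 15, 3, 5, 9, 10, 11, 12, 6, 0, 1, 18, 2, 4] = (0 16 18 4 7 3 17 2 8 5 13 6 15 1 14)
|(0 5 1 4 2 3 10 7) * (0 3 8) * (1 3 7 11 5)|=|(0 1 4 2 8)(3 10 11 5)|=20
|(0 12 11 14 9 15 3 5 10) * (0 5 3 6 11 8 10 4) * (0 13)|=35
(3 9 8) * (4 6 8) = [0, 1, 2, 9, 6, 5, 8, 7, 3, 4] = (3 9 4 6 8)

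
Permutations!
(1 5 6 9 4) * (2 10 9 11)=(1 5 6 11 2 10 9 4)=[0, 5, 10, 3, 1, 6, 11, 7, 8, 4, 9, 2]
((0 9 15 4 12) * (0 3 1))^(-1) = ((0 9 15 4 12 3 1))^(-1) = (0 1 3 12 4 15 9)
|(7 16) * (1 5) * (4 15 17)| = 6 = |(1 5)(4 15 17)(7 16)|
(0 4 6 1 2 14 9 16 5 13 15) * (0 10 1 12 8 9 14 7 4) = (1 2 7 4 6 12 8 9 16 5 13 15 10) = [0, 2, 7, 3, 6, 13, 12, 4, 9, 16, 1, 11, 8, 15, 14, 10, 5]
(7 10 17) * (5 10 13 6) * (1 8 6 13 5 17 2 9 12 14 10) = [0, 8, 9, 3, 4, 1, 17, 5, 6, 12, 2, 11, 14, 13, 10, 15, 16, 7] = (1 8 6 17 7 5)(2 9 12 14 10)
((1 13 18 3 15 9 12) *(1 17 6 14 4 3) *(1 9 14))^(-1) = (1 6 17 12 9 18 13)(3 4 14 15)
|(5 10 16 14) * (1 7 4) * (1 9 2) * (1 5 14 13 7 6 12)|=|(1 6 12)(2 5 10 16 13 7 4 9)|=24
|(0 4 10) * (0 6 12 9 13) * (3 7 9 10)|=6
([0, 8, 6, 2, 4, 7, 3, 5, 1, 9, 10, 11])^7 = (11)(1 8)(2 6 3)(5 7)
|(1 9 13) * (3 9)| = 4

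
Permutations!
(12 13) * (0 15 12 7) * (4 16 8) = (0 15 12 13 7)(4 16 8) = [15, 1, 2, 3, 16, 5, 6, 0, 4, 9, 10, 11, 13, 7, 14, 12, 8]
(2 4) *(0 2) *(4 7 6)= (0 2 7 6 4)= [2, 1, 7, 3, 0, 5, 4, 6]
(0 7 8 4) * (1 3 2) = [7, 3, 1, 2, 0, 5, 6, 8, 4] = (0 7 8 4)(1 3 2)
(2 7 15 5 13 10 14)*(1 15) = (1 15 5 13 10 14 2 7) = [0, 15, 7, 3, 4, 13, 6, 1, 8, 9, 14, 11, 12, 10, 2, 5]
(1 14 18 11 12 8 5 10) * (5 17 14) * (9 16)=[0, 5, 2, 3, 4, 10, 6, 7, 17, 16, 1, 12, 8, 13, 18, 15, 9, 14, 11]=(1 5 10)(8 17 14 18 11 12)(9 16)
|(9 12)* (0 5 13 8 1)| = 10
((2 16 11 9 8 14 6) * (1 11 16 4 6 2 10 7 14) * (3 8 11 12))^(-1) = (16)(1 8 3 12)(2 14 7 10 6 4)(9 11)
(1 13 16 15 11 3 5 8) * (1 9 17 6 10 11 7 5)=(1 13 16 15 7 5 8 9 17 6 10 11 3)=[0, 13, 2, 1, 4, 8, 10, 5, 9, 17, 11, 3, 12, 16, 14, 7, 15, 6]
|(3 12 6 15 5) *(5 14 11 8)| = |(3 12 6 15 14 11 8 5)| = 8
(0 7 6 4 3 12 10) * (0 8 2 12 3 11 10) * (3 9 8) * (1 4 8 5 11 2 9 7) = (0 1 4 2 12)(3 7 6 8 9 5 11 10) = [1, 4, 12, 7, 2, 11, 8, 6, 9, 5, 3, 10, 0]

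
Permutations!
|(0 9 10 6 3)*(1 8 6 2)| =8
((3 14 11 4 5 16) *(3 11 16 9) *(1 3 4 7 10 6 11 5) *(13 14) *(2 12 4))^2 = (1 13 16 9 12)(2 4 3 14 5)(6 7)(10 11)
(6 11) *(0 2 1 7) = (0 2 1 7)(6 11) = [2, 7, 1, 3, 4, 5, 11, 0, 8, 9, 10, 6]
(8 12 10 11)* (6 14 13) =(6 14 13)(8 12 10 11) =[0, 1, 2, 3, 4, 5, 14, 7, 12, 9, 11, 8, 10, 6, 13]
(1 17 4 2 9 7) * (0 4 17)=(17)(0 4 2 9 7 1)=[4, 0, 9, 3, 2, 5, 6, 1, 8, 7, 10, 11, 12, 13, 14, 15, 16, 17]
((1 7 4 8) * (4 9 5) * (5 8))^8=((1 7 9 8)(4 5))^8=(9)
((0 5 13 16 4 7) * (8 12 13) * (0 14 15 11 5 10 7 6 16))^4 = (0 15 12 7 5)(4 6 16)(8 10 11 13 14)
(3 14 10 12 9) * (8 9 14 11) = (3 11 8 9)(10 12 14) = [0, 1, 2, 11, 4, 5, 6, 7, 9, 3, 12, 8, 14, 13, 10]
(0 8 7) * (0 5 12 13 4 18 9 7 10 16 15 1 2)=[8, 2, 0, 3, 18, 12, 6, 5, 10, 7, 16, 11, 13, 4, 14, 1, 15, 17, 9]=(0 8 10 16 15 1 2)(4 18 9 7 5 12 13)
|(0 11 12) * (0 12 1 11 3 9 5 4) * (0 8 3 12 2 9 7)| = |(0 12 2 9 5 4 8 3 7)(1 11)| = 18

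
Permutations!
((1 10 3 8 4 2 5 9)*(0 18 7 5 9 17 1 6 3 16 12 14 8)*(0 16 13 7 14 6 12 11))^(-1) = ((0 18 14 8 4 2 9 12 6 3 16 11)(1 10 13 7 5 17))^(-1) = (0 11 16 3 6 12 9 2 4 8 14 18)(1 17 5 7 13 10)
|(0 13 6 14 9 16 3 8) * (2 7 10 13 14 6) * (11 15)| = 12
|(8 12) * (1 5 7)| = |(1 5 7)(8 12)| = 6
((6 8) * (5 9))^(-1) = ((5 9)(6 8))^(-1) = (5 9)(6 8)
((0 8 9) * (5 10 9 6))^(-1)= (0 9 10 5 6 8)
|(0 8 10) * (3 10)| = 4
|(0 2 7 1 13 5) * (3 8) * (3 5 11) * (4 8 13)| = |(0 2 7 1 4 8 5)(3 13 11)| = 21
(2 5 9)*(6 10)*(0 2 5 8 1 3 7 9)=(0 2 8 1 3 7 9 5)(6 10)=[2, 3, 8, 7, 4, 0, 10, 9, 1, 5, 6]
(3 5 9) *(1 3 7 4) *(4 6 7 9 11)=(1 3 5 11 4)(6 7)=[0, 3, 2, 5, 1, 11, 7, 6, 8, 9, 10, 4]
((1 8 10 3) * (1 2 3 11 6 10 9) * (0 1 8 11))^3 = (0 6 1 10 11)(2 3)(8 9)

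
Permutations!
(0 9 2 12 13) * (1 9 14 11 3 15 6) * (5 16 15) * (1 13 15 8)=(0 14 11 3 5 16 8 1 9 2 12 15 6 13)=[14, 9, 12, 5, 4, 16, 13, 7, 1, 2, 10, 3, 15, 0, 11, 6, 8]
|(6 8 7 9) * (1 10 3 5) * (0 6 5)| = 9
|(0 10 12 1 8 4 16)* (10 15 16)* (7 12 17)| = |(0 15 16)(1 8 4 10 17 7 12)| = 21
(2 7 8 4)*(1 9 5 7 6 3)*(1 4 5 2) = (1 9 2 6 3 4)(5 7 8) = [0, 9, 6, 4, 1, 7, 3, 8, 5, 2]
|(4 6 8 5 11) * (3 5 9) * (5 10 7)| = 9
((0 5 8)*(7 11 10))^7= ((0 5 8)(7 11 10))^7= (0 5 8)(7 11 10)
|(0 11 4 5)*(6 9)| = 4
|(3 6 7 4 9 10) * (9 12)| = 7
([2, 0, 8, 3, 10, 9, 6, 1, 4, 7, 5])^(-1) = [1, 7, 0, 3, 8, 10, 6, 9, 2, 5, 4]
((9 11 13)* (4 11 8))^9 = ((4 11 13 9 8))^9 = (4 8 9 13 11)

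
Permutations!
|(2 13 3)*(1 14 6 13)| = 6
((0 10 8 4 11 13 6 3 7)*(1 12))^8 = (0 7 3 6 13 11 4 8 10)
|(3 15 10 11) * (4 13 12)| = 12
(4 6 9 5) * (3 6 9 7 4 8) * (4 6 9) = [0, 1, 2, 9, 4, 8, 7, 6, 3, 5] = (3 9 5 8)(6 7)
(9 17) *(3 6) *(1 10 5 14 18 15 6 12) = (1 10 5 14 18 15 6 3 12)(9 17) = [0, 10, 2, 12, 4, 14, 3, 7, 8, 17, 5, 11, 1, 13, 18, 6, 16, 9, 15]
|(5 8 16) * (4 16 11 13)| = |(4 16 5 8 11 13)| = 6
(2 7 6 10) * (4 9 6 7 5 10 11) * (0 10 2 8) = (0 10 8)(2 5)(4 9 6 11) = [10, 1, 5, 3, 9, 2, 11, 7, 0, 6, 8, 4]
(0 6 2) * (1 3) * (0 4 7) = (0 6 2 4 7)(1 3) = [6, 3, 4, 1, 7, 5, 2, 0]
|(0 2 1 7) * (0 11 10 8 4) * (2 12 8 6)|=12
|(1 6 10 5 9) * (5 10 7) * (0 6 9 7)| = |(10)(0 6)(1 9)(5 7)| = 2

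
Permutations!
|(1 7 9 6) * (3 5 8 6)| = |(1 7 9 3 5 8 6)| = 7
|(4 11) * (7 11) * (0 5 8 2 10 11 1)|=9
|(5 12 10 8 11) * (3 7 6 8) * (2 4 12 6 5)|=|(2 4 12 10 3 7 5 6 8 11)|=10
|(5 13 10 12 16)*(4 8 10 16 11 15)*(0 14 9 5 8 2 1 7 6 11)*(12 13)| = 140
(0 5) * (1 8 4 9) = (0 5)(1 8 4 9) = [5, 8, 2, 3, 9, 0, 6, 7, 4, 1]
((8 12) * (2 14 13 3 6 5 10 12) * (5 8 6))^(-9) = (14)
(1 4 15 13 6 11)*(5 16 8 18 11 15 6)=(1 4 6 15 13 5 16 8 18 11)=[0, 4, 2, 3, 6, 16, 15, 7, 18, 9, 10, 1, 12, 5, 14, 13, 8, 17, 11]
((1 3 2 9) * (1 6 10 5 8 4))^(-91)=(1 4 8 5 10 6 9 2 3)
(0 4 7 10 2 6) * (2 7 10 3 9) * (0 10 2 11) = (0 4 2 6 10 7 3 9 11) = [4, 1, 6, 9, 2, 5, 10, 3, 8, 11, 7, 0]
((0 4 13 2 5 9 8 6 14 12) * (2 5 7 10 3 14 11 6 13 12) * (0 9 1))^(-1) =((0 4 12 9 8 13 5 1)(2 7 10 3 14)(6 11))^(-1) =(0 1 5 13 8 9 12 4)(2 14 3 10 7)(6 11)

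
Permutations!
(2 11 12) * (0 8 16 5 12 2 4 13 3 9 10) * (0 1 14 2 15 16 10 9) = (0 8 10 1 14 2 11 15 16 5 12 4 13 3) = [8, 14, 11, 0, 13, 12, 6, 7, 10, 9, 1, 15, 4, 3, 2, 16, 5]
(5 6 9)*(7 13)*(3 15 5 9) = (3 15 5 6)(7 13) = [0, 1, 2, 15, 4, 6, 3, 13, 8, 9, 10, 11, 12, 7, 14, 5]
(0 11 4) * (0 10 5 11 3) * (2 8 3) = (0 2 8 3)(4 10 5 11) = [2, 1, 8, 0, 10, 11, 6, 7, 3, 9, 5, 4]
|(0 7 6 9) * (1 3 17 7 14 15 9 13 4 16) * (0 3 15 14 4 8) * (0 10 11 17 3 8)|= |(0 4 16 1 15 9 8 10 11 17 7 6 13)|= 13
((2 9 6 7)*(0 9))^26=((0 9 6 7 2))^26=(0 9 6 7 2)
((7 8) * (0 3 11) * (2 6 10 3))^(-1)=(0 11 3 10 6 2)(7 8)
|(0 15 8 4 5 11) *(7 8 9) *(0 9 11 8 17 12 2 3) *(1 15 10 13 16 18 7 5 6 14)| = 90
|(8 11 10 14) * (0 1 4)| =12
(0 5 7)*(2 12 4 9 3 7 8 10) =(0 5 8 10 2 12 4 9 3 7) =[5, 1, 12, 7, 9, 8, 6, 0, 10, 3, 2, 11, 4]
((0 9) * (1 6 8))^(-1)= (0 9)(1 8 6)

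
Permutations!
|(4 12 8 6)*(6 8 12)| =|(12)(4 6)| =2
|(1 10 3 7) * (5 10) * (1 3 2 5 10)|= |(1 10 2 5)(3 7)|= 4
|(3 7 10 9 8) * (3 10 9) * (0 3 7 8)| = |(0 3 8 10 7 9)| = 6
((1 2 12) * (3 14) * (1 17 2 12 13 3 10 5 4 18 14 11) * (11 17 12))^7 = ((1 11)(2 13 3 17)(4 18 14 10 5))^7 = (1 11)(2 17 3 13)(4 14 5 18 10)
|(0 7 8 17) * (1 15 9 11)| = |(0 7 8 17)(1 15 9 11)| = 4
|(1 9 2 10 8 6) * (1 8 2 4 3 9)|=|(2 10)(3 9 4)(6 8)|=6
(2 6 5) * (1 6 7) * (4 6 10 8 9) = (1 10 8 9 4 6 5 2 7) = [0, 10, 7, 3, 6, 2, 5, 1, 9, 4, 8]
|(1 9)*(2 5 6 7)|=4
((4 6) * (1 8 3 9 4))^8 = (1 3 4)(6 8 9)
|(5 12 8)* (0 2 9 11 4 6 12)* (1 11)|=10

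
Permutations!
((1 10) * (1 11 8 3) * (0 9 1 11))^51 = (11)(0 10 1 9) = ((0 9 1 10)(3 11 8))^51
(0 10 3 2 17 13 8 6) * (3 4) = (0 10 4 3 2 17 13 8 6) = [10, 1, 17, 2, 3, 5, 0, 7, 6, 9, 4, 11, 12, 8, 14, 15, 16, 13]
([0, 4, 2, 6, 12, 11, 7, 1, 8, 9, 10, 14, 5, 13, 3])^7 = [0, 6, 2, 11, 7, 4, 14, 3, 8, 9, 10, 12, 1, 13, 5]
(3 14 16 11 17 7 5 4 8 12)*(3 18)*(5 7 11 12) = [0, 1, 2, 14, 8, 4, 6, 7, 5, 9, 10, 17, 18, 13, 16, 15, 12, 11, 3] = (3 14 16 12 18)(4 8 5)(11 17)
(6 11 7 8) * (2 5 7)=[0, 1, 5, 3, 4, 7, 11, 8, 6, 9, 10, 2]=(2 5 7 8 6 11)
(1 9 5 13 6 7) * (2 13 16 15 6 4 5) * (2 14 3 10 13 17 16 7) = (1 9 14 3 10 13 4 5 7)(2 17 16 15 6) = [0, 9, 17, 10, 5, 7, 2, 1, 8, 14, 13, 11, 12, 4, 3, 6, 15, 16]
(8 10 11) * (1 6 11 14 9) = (1 6 11 8 10 14 9) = [0, 6, 2, 3, 4, 5, 11, 7, 10, 1, 14, 8, 12, 13, 9]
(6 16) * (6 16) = (16) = [0, 1, 2, 3, 4, 5, 6, 7, 8, 9, 10, 11, 12, 13, 14, 15, 16]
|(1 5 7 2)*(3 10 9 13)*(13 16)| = 20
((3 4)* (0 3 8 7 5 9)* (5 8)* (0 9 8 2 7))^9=(9)(0 8 5 4 3)(2 7)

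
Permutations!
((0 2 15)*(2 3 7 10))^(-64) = (0 7 2)(3 10 15)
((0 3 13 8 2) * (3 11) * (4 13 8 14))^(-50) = ((0 11 3 8 2)(4 13 14))^(-50) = (4 13 14)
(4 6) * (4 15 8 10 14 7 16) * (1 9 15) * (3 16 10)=[0, 9, 2, 16, 6, 5, 1, 10, 3, 15, 14, 11, 12, 13, 7, 8, 4]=(1 9 15 8 3 16 4 6)(7 10 14)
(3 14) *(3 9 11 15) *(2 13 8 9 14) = [0, 1, 13, 2, 4, 5, 6, 7, 9, 11, 10, 15, 12, 8, 14, 3] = (2 13 8 9 11 15 3)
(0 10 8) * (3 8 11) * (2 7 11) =(0 10 2 7 11 3 8) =[10, 1, 7, 8, 4, 5, 6, 11, 0, 9, 2, 3]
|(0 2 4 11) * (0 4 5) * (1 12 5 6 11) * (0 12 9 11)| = 12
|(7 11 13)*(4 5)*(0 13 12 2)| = 6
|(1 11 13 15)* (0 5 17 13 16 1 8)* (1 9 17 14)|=11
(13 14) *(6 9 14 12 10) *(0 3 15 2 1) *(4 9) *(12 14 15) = (0 3 12 10 6 4 9 15 2 1)(13 14) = [3, 0, 1, 12, 9, 5, 4, 7, 8, 15, 6, 11, 10, 14, 13, 2]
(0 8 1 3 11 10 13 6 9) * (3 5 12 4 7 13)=[8, 5, 2, 11, 7, 12, 9, 13, 1, 0, 3, 10, 4, 6]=(0 8 1 5 12 4 7 13 6 9)(3 11 10)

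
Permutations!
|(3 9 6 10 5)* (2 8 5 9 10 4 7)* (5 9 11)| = 12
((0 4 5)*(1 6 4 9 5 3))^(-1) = (0 5 9)(1 3 4 6)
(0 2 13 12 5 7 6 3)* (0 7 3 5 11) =[2, 1, 13, 7, 4, 3, 5, 6, 8, 9, 10, 0, 11, 12] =(0 2 13 12 11)(3 7 6 5)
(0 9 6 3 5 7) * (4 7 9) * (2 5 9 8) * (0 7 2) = [4, 1, 5, 9, 2, 8, 3, 7, 0, 6] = (0 4 2 5 8)(3 9 6)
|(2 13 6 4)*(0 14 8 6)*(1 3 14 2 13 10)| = 10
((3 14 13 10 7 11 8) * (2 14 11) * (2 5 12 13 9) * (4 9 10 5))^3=(2 7)(4 14)(9 10)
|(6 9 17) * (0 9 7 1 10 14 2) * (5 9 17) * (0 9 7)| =|(0 17 6)(1 10 14 2 9 5 7)| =21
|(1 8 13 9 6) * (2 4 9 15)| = 8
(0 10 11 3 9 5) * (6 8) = (0 10 11 3 9 5)(6 8) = [10, 1, 2, 9, 4, 0, 8, 7, 6, 5, 11, 3]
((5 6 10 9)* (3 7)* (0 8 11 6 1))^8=((0 8 11 6 10 9 5 1)(3 7))^8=(11)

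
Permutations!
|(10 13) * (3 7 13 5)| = 5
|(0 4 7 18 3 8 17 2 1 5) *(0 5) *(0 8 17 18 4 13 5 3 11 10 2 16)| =|(0 13 5 3 17 16)(1 8 18 11 10 2)(4 7)| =6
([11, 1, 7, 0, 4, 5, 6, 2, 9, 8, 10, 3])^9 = (11)(2 7)(8 9)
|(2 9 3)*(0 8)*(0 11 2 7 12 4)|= 9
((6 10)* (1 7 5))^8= (10)(1 5 7)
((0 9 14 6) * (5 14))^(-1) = ((0 9 5 14 6))^(-1) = (0 6 14 5 9)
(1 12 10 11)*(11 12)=(1 11)(10 12)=[0, 11, 2, 3, 4, 5, 6, 7, 8, 9, 12, 1, 10]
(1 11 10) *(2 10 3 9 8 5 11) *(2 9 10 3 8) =(1 9 2 3 10)(5 11 8) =[0, 9, 3, 10, 4, 11, 6, 7, 5, 2, 1, 8]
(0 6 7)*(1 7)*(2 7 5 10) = (0 6 1 5 10 2 7) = [6, 5, 7, 3, 4, 10, 1, 0, 8, 9, 2]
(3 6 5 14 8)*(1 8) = [0, 8, 2, 6, 4, 14, 5, 7, 3, 9, 10, 11, 12, 13, 1] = (1 8 3 6 5 14)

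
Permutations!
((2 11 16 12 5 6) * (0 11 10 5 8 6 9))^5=((0 11 16 12 8 6 2 10 5 9))^5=(0 6)(2 11)(5 12)(8 9)(10 16)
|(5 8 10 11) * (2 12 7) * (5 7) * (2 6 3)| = 9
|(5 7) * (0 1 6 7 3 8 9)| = |(0 1 6 7 5 3 8 9)| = 8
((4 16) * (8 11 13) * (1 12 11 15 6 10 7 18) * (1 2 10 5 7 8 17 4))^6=(1 16 4 17 13 11 12)(2 7 6 8)(5 15 10 18)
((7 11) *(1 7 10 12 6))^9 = (1 10)(6 11)(7 12)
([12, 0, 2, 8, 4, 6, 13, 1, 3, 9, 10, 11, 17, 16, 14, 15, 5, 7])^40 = (17)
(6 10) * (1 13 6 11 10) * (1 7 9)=(1 13 6 7 9)(10 11)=[0, 13, 2, 3, 4, 5, 7, 9, 8, 1, 11, 10, 12, 6]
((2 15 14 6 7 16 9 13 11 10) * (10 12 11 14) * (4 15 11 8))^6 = ((2 11 12 8 4 15 10)(6 7 16 9 13 14))^6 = (16)(2 10 15 4 8 12 11)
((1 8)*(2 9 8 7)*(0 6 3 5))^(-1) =(0 5 3 6)(1 8 9 2 7)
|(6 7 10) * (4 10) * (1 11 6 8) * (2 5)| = 14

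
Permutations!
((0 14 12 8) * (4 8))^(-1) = (0 8 4 12 14) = ((0 14 12 4 8))^(-1)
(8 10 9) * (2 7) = (2 7)(8 10 9) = [0, 1, 7, 3, 4, 5, 6, 2, 10, 8, 9]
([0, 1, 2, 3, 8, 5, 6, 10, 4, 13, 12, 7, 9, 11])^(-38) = (7 13 12)(9 10 11)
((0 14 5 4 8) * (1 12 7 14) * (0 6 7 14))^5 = ((0 1 12 14 5 4 8 6 7))^5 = (0 4 1 8 12 6 14 7 5)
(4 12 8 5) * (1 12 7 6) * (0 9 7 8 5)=(0 9 7 6 1 12 5 4 8)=[9, 12, 2, 3, 8, 4, 1, 6, 0, 7, 10, 11, 5]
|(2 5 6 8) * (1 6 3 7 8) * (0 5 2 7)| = |(0 5 3)(1 6)(7 8)| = 6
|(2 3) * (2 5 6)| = 4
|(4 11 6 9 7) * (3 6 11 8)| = 6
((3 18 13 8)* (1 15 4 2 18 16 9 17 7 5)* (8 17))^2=(1 4 18 17 5 15 2 13 7)(3 9)(8 16)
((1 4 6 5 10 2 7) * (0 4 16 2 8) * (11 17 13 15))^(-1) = ((0 4 6 5 10 8)(1 16 2 7)(11 17 13 15))^(-1) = (0 8 10 5 6 4)(1 7 2 16)(11 15 13 17)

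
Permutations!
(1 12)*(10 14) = (1 12)(10 14) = [0, 12, 2, 3, 4, 5, 6, 7, 8, 9, 14, 11, 1, 13, 10]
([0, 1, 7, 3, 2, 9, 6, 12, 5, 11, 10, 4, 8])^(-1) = (2 4 11 9 5 8 12 7)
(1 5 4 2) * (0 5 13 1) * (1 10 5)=[1, 13, 0, 3, 2, 4, 6, 7, 8, 9, 5, 11, 12, 10]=(0 1 13 10 5 4 2)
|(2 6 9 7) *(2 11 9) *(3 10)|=6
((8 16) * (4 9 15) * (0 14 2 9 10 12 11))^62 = ((0 14 2 9 15 4 10 12 11)(8 16))^62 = (16)(0 11 12 10 4 15 9 2 14)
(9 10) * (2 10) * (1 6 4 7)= [0, 6, 10, 3, 7, 5, 4, 1, 8, 2, 9]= (1 6 4 7)(2 10 9)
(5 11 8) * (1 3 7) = (1 3 7)(5 11 8) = [0, 3, 2, 7, 4, 11, 6, 1, 5, 9, 10, 8]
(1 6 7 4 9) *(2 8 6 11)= [0, 11, 8, 3, 9, 5, 7, 4, 6, 1, 10, 2]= (1 11 2 8 6 7 4 9)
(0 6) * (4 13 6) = [4, 1, 2, 3, 13, 5, 0, 7, 8, 9, 10, 11, 12, 6] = (0 4 13 6)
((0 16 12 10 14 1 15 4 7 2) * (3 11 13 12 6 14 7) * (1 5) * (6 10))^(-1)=(0 2 7 10 16)(1 5 14 6 12 13 11 3 4 15)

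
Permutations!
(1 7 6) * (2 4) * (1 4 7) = (2 7 6 4) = [0, 1, 7, 3, 2, 5, 4, 6]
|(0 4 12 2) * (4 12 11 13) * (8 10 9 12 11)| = 9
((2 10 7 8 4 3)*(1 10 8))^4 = ((1 10 7)(2 8 4 3))^4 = (1 10 7)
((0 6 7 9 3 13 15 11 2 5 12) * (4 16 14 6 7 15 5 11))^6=((0 7 9 3 13 5 12)(2 11)(4 16 14 6 15))^6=(0 12 5 13 3 9 7)(4 16 14 6 15)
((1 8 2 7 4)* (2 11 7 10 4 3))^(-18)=(1 10 3 11)(2 7 8 4)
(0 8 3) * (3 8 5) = (8)(0 5 3) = [5, 1, 2, 0, 4, 3, 6, 7, 8]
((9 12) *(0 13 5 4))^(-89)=((0 13 5 4)(9 12))^(-89)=(0 4 5 13)(9 12)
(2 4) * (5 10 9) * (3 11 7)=(2 4)(3 11 7)(5 10 9)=[0, 1, 4, 11, 2, 10, 6, 3, 8, 5, 9, 7]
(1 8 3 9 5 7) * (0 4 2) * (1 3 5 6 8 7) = (0 4 2)(1 7 3 9 6 8 5) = [4, 7, 0, 9, 2, 1, 8, 3, 5, 6]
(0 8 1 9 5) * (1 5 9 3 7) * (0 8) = [0, 3, 2, 7, 4, 8, 6, 1, 5, 9] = (9)(1 3 7)(5 8)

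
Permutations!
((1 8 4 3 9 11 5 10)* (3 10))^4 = ((1 8 4 10)(3 9 11 5))^4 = (11)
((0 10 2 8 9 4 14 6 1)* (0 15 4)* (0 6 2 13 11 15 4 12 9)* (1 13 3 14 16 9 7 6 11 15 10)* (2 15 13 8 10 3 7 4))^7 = ((0 1 2 10 7 6 8)(3 14 15 12 4 16 9 11))^7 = (3 11 9 16 4 12 15 14)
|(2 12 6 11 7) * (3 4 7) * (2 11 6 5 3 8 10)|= |(2 12 5 3 4 7 11 8 10)|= 9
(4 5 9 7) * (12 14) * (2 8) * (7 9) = [0, 1, 8, 3, 5, 7, 6, 4, 2, 9, 10, 11, 14, 13, 12] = (2 8)(4 5 7)(12 14)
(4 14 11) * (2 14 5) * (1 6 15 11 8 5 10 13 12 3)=[0, 6, 14, 1, 10, 2, 15, 7, 5, 9, 13, 4, 3, 12, 8, 11]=(1 6 15 11 4 10 13 12 3)(2 14 8 5)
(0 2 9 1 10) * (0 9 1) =(0 2 1 10 9) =[2, 10, 1, 3, 4, 5, 6, 7, 8, 0, 9]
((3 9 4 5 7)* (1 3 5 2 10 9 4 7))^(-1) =((1 3 4 2 10 9 7 5))^(-1) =(1 5 7 9 10 2 4 3)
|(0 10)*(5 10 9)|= 4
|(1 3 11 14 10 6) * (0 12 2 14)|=|(0 12 2 14 10 6 1 3 11)|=9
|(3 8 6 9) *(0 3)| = 5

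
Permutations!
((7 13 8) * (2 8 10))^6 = ((2 8 7 13 10))^6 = (2 8 7 13 10)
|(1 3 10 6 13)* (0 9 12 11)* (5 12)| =5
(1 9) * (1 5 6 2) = (1 9 5 6 2) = [0, 9, 1, 3, 4, 6, 2, 7, 8, 5]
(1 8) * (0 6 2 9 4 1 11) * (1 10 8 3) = (0 6 2 9 4 10 8 11)(1 3) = [6, 3, 9, 1, 10, 5, 2, 7, 11, 4, 8, 0]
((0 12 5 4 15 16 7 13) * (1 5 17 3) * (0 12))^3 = (1 15 13 3 4 7 17 5 16 12)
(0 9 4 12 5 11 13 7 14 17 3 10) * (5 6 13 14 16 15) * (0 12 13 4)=(0 9)(3 10 12 6 4 13 7 16 15 5 11 14 17)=[9, 1, 2, 10, 13, 11, 4, 16, 8, 0, 12, 14, 6, 7, 17, 5, 15, 3]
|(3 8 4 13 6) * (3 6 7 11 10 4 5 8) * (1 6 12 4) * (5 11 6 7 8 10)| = |(1 7 6 12 4 13 8 11 5 10)| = 10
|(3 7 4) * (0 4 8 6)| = 6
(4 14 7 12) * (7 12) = (4 14 12) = [0, 1, 2, 3, 14, 5, 6, 7, 8, 9, 10, 11, 4, 13, 12]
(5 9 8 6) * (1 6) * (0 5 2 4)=[5, 6, 4, 3, 0, 9, 2, 7, 1, 8]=(0 5 9 8 1 6 2 4)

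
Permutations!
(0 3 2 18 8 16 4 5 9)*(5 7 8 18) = (18)(0 3 2 5 9)(4 7 8 16) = [3, 1, 5, 2, 7, 9, 6, 8, 16, 0, 10, 11, 12, 13, 14, 15, 4, 17, 18]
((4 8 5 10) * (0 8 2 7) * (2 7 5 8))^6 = (10)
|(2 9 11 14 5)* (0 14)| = |(0 14 5 2 9 11)| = 6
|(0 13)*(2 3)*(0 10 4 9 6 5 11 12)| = 18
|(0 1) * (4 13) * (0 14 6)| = 4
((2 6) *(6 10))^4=(2 10 6)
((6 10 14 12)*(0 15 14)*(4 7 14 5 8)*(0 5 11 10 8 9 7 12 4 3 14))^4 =((0 15 11 10 5 9 7)(3 14 4 12 6 8))^4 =(0 5 15 9 11 7 10)(3 6 4)(8 12 14)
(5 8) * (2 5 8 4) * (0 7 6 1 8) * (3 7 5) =(0 5 4 2 3 7 6 1 8) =[5, 8, 3, 7, 2, 4, 1, 6, 0]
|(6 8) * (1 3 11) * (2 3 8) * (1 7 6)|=10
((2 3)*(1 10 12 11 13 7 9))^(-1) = ((1 10 12 11 13 7 9)(2 3))^(-1) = (1 9 7 13 11 12 10)(2 3)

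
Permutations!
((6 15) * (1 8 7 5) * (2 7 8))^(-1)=(1 5 7 2)(6 15)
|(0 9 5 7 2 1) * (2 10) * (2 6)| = |(0 9 5 7 10 6 2 1)| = 8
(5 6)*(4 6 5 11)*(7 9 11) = (4 6 7 9 11) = [0, 1, 2, 3, 6, 5, 7, 9, 8, 11, 10, 4]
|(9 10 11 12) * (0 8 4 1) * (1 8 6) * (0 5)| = |(0 6 1 5)(4 8)(9 10 11 12)| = 4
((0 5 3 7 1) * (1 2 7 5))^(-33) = ((0 1)(2 7)(3 5))^(-33) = (0 1)(2 7)(3 5)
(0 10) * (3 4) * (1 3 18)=(0 10)(1 3 4 18)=[10, 3, 2, 4, 18, 5, 6, 7, 8, 9, 0, 11, 12, 13, 14, 15, 16, 17, 1]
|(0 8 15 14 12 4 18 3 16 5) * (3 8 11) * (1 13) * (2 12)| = |(0 11 3 16 5)(1 13)(2 12 4 18 8 15 14)| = 70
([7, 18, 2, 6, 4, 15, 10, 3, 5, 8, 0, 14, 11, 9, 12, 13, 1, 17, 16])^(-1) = [10, 16, 2, 7, 4, 8, 3, 0, 9, 13, 6, 12, 14, 15, 11, 5, 18, 17, 1]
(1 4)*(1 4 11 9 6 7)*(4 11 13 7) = [0, 13, 2, 3, 11, 5, 4, 1, 8, 6, 10, 9, 12, 7] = (1 13 7)(4 11 9 6)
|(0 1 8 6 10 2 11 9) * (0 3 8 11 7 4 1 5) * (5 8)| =|(0 8 6 10 2 7 4 1 11 9 3 5)| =12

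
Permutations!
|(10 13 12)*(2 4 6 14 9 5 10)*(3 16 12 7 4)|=|(2 3 16 12)(4 6 14 9 5 10 13 7)|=8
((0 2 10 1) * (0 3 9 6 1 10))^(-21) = (10)(0 2)(1 6 9 3)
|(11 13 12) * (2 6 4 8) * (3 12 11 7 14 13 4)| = 10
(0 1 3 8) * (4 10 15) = [1, 3, 2, 8, 10, 5, 6, 7, 0, 9, 15, 11, 12, 13, 14, 4] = (0 1 3 8)(4 10 15)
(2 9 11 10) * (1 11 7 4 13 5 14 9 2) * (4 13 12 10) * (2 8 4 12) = (1 11 12 10)(2 8 4)(5 14 9 7 13) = [0, 11, 8, 3, 2, 14, 6, 13, 4, 7, 1, 12, 10, 5, 9]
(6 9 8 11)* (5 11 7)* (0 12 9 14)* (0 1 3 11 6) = [12, 3, 2, 11, 4, 6, 14, 5, 7, 8, 10, 0, 9, 13, 1] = (0 12 9 8 7 5 6 14 1 3 11)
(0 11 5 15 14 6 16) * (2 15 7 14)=(0 11 5 7 14 6 16)(2 15)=[11, 1, 15, 3, 4, 7, 16, 14, 8, 9, 10, 5, 12, 13, 6, 2, 0]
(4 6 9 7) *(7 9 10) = [0, 1, 2, 3, 6, 5, 10, 4, 8, 9, 7] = (4 6 10 7)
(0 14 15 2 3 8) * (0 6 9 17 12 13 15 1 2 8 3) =[14, 2, 0, 3, 4, 5, 9, 7, 6, 17, 10, 11, 13, 15, 1, 8, 16, 12] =(0 14 1 2)(6 9 17 12 13 15 8)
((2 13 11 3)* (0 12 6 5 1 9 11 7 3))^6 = ((0 12 6 5 1 9 11)(2 13 7 3))^6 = (0 11 9 1 5 6 12)(2 7)(3 13)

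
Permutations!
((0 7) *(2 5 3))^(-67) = ((0 7)(2 5 3))^(-67) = (0 7)(2 3 5)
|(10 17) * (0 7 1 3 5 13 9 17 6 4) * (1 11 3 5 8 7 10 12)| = 12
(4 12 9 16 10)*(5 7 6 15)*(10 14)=(4 12 9 16 14 10)(5 7 6 15)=[0, 1, 2, 3, 12, 7, 15, 6, 8, 16, 4, 11, 9, 13, 10, 5, 14]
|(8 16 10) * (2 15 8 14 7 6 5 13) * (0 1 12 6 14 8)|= 24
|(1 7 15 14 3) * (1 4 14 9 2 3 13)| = |(1 7 15 9 2 3 4 14 13)| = 9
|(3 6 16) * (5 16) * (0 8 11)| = 12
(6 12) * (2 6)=(2 6 12)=[0, 1, 6, 3, 4, 5, 12, 7, 8, 9, 10, 11, 2]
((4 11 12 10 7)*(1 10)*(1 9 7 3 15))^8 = ((1 10 3 15)(4 11 12 9 7))^8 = (15)(4 9 11 7 12)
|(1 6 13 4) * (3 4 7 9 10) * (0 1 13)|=6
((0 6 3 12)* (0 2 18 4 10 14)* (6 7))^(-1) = (0 14 10 4 18 2 12 3 6 7)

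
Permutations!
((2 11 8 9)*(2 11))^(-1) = (8 11 9)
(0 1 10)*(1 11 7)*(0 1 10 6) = [11, 6, 2, 3, 4, 5, 0, 10, 8, 9, 1, 7] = (0 11 7 10 1 6)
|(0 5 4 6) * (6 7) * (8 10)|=|(0 5 4 7 6)(8 10)|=10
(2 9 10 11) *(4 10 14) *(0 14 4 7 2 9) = (0 14 7 2)(4 10 11 9) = [14, 1, 0, 3, 10, 5, 6, 2, 8, 4, 11, 9, 12, 13, 7]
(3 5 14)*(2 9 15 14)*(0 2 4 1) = (0 2 9 15 14 3 5 4 1) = [2, 0, 9, 5, 1, 4, 6, 7, 8, 15, 10, 11, 12, 13, 3, 14]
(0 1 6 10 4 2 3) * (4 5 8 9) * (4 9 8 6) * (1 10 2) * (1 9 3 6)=(0 10 5 1 4 9 3)(2 6)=[10, 4, 6, 0, 9, 1, 2, 7, 8, 3, 5]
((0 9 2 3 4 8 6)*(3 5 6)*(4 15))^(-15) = ((0 9 2 5 6)(3 15 4 8))^(-15) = (3 15 4 8)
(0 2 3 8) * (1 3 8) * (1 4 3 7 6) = (0 2 8)(1 7 6)(3 4) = [2, 7, 8, 4, 3, 5, 1, 6, 0]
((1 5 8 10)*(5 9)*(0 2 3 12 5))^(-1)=((0 2 3 12 5 8 10 1 9))^(-1)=(0 9 1 10 8 5 12 3 2)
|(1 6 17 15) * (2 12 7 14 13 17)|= |(1 6 2 12 7 14 13 17 15)|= 9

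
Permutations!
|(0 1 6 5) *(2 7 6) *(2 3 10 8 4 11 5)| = 24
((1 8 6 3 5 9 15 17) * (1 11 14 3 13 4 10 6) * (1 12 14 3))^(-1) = (1 14 12 8)(3 11 17 15 9 5)(4 13 6 10)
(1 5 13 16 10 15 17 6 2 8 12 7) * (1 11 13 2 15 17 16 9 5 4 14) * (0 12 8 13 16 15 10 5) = (0 12 7 11 16 5 2 13 9)(1 4 14)(6 10 17) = [12, 4, 13, 3, 14, 2, 10, 11, 8, 0, 17, 16, 7, 9, 1, 15, 5, 6]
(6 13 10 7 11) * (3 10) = (3 10 7 11 6 13) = [0, 1, 2, 10, 4, 5, 13, 11, 8, 9, 7, 6, 12, 3]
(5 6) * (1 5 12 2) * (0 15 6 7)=(0 15 6 12 2 1 5 7)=[15, 5, 1, 3, 4, 7, 12, 0, 8, 9, 10, 11, 2, 13, 14, 6]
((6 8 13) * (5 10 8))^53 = ((5 10 8 13 6))^53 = (5 13 10 6 8)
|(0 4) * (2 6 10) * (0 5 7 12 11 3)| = |(0 4 5 7 12 11 3)(2 6 10)| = 21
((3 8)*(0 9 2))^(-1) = ((0 9 2)(3 8))^(-1) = (0 2 9)(3 8)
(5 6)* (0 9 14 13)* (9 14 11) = (0 14 13)(5 6)(9 11) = [14, 1, 2, 3, 4, 6, 5, 7, 8, 11, 10, 9, 12, 0, 13]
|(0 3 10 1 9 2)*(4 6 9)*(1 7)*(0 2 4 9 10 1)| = 8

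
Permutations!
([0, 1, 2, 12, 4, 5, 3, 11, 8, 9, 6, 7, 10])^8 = [0, 1, 2, 3, 4, 5, 6, 7, 8, 9, 10, 11, 12]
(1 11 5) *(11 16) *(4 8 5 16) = [0, 4, 2, 3, 8, 1, 6, 7, 5, 9, 10, 16, 12, 13, 14, 15, 11] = (1 4 8 5)(11 16)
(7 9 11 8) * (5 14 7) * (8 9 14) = (5 8)(7 14)(9 11) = [0, 1, 2, 3, 4, 8, 6, 14, 5, 11, 10, 9, 12, 13, 7]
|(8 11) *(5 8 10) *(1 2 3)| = 12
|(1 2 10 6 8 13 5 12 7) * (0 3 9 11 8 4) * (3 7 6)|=|(0 7 1 2 10 3 9 11 8 13 5 12 6 4)|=14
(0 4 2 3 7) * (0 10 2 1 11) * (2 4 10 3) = [10, 11, 2, 7, 1, 5, 6, 3, 8, 9, 4, 0] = (0 10 4 1 11)(3 7)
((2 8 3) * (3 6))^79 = ((2 8 6 3))^79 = (2 3 6 8)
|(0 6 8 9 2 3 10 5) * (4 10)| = 9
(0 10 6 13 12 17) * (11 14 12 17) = (0 10 6 13 17)(11 14 12) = [10, 1, 2, 3, 4, 5, 13, 7, 8, 9, 6, 14, 11, 17, 12, 15, 16, 0]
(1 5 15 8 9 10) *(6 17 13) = (1 5 15 8 9 10)(6 17 13) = [0, 5, 2, 3, 4, 15, 17, 7, 9, 10, 1, 11, 12, 6, 14, 8, 16, 13]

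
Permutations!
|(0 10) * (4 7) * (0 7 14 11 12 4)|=12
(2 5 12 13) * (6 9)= (2 5 12 13)(6 9)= [0, 1, 5, 3, 4, 12, 9, 7, 8, 6, 10, 11, 13, 2]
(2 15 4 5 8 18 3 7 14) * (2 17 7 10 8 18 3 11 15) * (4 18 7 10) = [0, 1, 2, 4, 5, 7, 6, 14, 3, 9, 8, 15, 12, 13, 17, 18, 16, 10, 11] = (3 4 5 7 14 17 10 8)(11 15 18)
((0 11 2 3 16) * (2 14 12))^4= (0 2 11 3 14 16 12)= ((0 11 14 12 2 3 16))^4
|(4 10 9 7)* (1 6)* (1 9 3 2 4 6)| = |(2 4 10 3)(6 9 7)| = 12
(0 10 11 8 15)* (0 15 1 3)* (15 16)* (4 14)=[10, 3, 2, 0, 14, 5, 6, 7, 1, 9, 11, 8, 12, 13, 4, 16, 15]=(0 10 11 8 1 3)(4 14)(15 16)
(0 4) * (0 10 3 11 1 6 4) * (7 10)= (1 6 4 7 10 3 11)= [0, 6, 2, 11, 7, 5, 4, 10, 8, 9, 3, 1]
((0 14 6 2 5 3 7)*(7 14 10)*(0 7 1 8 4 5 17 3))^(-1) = (0 5 4 8 1 10)(2 6 14 3 17)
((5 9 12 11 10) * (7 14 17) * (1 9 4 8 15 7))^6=(1 4)(5 17)(7 11)(8 9)(10 14)(12 15)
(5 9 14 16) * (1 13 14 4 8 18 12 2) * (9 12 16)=[0, 13, 1, 3, 8, 12, 6, 7, 18, 4, 10, 11, 2, 14, 9, 15, 5, 17, 16]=(1 13 14 9 4 8 18 16 5 12 2)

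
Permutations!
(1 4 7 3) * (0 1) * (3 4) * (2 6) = (0 1 3)(2 6)(4 7) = [1, 3, 6, 0, 7, 5, 2, 4]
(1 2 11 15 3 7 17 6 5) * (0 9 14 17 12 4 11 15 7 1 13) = (0 9 14 17 6 5 13)(1 2 15 3)(4 11 7 12) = [9, 2, 15, 1, 11, 13, 5, 12, 8, 14, 10, 7, 4, 0, 17, 3, 16, 6]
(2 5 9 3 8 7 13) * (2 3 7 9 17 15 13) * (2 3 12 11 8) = (2 5 17 15 13 12 11 8 9 7 3) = [0, 1, 5, 2, 4, 17, 6, 3, 9, 7, 10, 8, 11, 12, 14, 13, 16, 15]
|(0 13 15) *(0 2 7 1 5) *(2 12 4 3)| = |(0 13 15 12 4 3 2 7 1 5)| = 10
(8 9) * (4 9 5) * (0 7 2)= [7, 1, 0, 3, 9, 4, 6, 2, 5, 8]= (0 7 2)(4 9 8 5)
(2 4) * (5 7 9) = (2 4)(5 7 9) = [0, 1, 4, 3, 2, 7, 6, 9, 8, 5]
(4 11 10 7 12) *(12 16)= [0, 1, 2, 3, 11, 5, 6, 16, 8, 9, 7, 10, 4, 13, 14, 15, 12]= (4 11 10 7 16 12)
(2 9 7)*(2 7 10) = (2 9 10) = [0, 1, 9, 3, 4, 5, 6, 7, 8, 10, 2]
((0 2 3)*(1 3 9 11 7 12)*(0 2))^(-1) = (1 12 7 11 9 2 3)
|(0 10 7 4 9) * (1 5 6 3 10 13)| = |(0 13 1 5 6 3 10 7 4 9)| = 10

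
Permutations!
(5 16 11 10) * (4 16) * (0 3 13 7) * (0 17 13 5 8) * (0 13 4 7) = (0 3 5 7 17 4 16 11 10 8 13) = [3, 1, 2, 5, 16, 7, 6, 17, 13, 9, 8, 10, 12, 0, 14, 15, 11, 4]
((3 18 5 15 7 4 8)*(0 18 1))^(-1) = (0 1 3 8 4 7 15 5 18)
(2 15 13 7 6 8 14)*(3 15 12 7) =[0, 1, 12, 15, 4, 5, 8, 6, 14, 9, 10, 11, 7, 3, 2, 13] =(2 12 7 6 8 14)(3 15 13)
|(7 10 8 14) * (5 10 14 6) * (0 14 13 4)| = |(0 14 7 13 4)(5 10 8 6)| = 20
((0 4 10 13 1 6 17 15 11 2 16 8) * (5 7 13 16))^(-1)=((0 4 10 16 8)(1 6 17 15 11 2 5 7 13))^(-1)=(0 8 16 10 4)(1 13 7 5 2 11 15 17 6)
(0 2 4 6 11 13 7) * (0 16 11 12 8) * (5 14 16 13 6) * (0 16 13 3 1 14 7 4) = (0 2)(1 14 13 4 5 7 3)(6 12 8 16 11) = [2, 14, 0, 1, 5, 7, 12, 3, 16, 9, 10, 6, 8, 4, 13, 15, 11]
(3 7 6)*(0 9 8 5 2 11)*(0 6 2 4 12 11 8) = (0 9)(2 8 5 4 12 11 6 3 7) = [9, 1, 8, 7, 12, 4, 3, 2, 5, 0, 10, 6, 11]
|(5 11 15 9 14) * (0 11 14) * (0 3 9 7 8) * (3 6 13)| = |(0 11 15 7 8)(3 9 6 13)(5 14)| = 20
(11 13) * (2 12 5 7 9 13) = (2 12 5 7 9 13 11) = [0, 1, 12, 3, 4, 7, 6, 9, 8, 13, 10, 2, 5, 11]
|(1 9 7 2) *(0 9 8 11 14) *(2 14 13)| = 20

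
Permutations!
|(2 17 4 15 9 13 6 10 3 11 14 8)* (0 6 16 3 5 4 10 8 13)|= 10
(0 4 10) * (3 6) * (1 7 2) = (0 4 10)(1 7 2)(3 6) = [4, 7, 1, 6, 10, 5, 3, 2, 8, 9, 0]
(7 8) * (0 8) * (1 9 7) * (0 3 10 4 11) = (0 8 1 9 7 3 10 4 11) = [8, 9, 2, 10, 11, 5, 6, 3, 1, 7, 4, 0]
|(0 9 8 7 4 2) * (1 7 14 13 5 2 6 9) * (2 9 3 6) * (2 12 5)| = |(0 1 7 4 12 5 9 8 14 13 2)(3 6)| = 22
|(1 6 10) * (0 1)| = 4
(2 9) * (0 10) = (0 10)(2 9) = [10, 1, 9, 3, 4, 5, 6, 7, 8, 2, 0]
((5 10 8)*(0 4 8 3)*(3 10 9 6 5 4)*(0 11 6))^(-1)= ((0 3 11 6 5 9)(4 8))^(-1)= (0 9 5 6 11 3)(4 8)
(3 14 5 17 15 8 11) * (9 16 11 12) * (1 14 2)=(1 14 5 17 15 8 12 9 16 11 3 2)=[0, 14, 1, 2, 4, 17, 6, 7, 12, 16, 10, 3, 9, 13, 5, 8, 11, 15]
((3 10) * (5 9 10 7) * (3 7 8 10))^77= ((3 8 10 7 5 9))^77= (3 9 5 7 10 8)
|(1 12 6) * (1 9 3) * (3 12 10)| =3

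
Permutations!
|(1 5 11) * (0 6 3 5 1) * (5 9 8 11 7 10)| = |(0 6 3 9 8 11)(5 7 10)| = 6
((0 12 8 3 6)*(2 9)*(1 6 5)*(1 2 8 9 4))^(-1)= (0 6 1 4 2 5 3 8 9 12)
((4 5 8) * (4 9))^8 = (9)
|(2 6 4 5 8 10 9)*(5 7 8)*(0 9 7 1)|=|(0 9 2 6 4 1)(7 8 10)|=6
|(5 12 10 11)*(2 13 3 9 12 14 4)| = |(2 13 3 9 12 10 11 5 14 4)| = 10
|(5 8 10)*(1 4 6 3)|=|(1 4 6 3)(5 8 10)|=12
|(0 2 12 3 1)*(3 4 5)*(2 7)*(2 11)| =|(0 7 11 2 12 4 5 3 1)| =9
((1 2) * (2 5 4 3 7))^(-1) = ((1 5 4 3 7 2))^(-1) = (1 2 7 3 4 5)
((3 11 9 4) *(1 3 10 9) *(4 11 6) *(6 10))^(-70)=(11)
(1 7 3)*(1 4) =(1 7 3 4) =[0, 7, 2, 4, 1, 5, 6, 3]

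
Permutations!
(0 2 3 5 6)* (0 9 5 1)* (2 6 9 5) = (0 6 5 9 2 3 1) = [6, 0, 3, 1, 4, 9, 5, 7, 8, 2]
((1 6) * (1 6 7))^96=(7)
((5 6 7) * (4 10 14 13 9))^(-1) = ((4 10 14 13 9)(5 6 7))^(-1) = (4 9 13 14 10)(5 7 6)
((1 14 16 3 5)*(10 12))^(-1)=(1 5 3 16 14)(10 12)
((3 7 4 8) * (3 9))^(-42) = ((3 7 4 8 9))^(-42) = (3 8 7 9 4)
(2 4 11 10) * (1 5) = [0, 5, 4, 3, 11, 1, 6, 7, 8, 9, 2, 10] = (1 5)(2 4 11 10)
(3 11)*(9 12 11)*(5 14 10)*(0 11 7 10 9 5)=(0 11 3 5 14 9 12 7 10)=[11, 1, 2, 5, 4, 14, 6, 10, 8, 12, 0, 3, 7, 13, 9]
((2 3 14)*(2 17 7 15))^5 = ((2 3 14 17 7 15))^5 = (2 15 7 17 14 3)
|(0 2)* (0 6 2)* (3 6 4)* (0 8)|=4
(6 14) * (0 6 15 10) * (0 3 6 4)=(0 4)(3 6 14 15 10)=[4, 1, 2, 6, 0, 5, 14, 7, 8, 9, 3, 11, 12, 13, 15, 10]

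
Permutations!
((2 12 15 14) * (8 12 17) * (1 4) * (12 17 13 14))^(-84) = ((1 4)(2 13 14)(8 17)(12 15))^(-84) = (17)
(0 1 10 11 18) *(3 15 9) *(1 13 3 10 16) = (0 13 3 15 9 10 11 18)(1 16) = [13, 16, 2, 15, 4, 5, 6, 7, 8, 10, 11, 18, 12, 3, 14, 9, 1, 17, 0]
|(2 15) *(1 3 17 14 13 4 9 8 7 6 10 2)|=13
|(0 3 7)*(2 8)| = 6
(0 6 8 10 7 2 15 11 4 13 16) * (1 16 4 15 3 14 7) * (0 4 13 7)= [6, 16, 3, 14, 7, 5, 8, 2, 10, 9, 1, 15, 12, 13, 0, 11, 4]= (0 6 8 10 1 16 4 7 2 3 14)(11 15)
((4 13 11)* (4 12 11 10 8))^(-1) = ((4 13 10 8)(11 12))^(-1) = (4 8 10 13)(11 12)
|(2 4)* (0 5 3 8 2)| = 6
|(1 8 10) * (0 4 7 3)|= |(0 4 7 3)(1 8 10)|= 12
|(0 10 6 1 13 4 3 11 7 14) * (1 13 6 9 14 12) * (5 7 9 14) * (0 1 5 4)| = |(0 10 14 1 6 13)(3 11 9 4)(5 7 12)| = 12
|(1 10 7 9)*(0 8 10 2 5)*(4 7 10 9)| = 6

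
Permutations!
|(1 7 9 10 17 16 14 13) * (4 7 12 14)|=|(1 12 14 13)(4 7 9 10 17 16)|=12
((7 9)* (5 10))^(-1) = (5 10)(7 9)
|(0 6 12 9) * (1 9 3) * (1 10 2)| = |(0 6 12 3 10 2 1 9)| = 8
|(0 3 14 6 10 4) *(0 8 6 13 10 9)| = 9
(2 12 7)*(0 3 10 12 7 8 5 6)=(0 3 10 12 8 5 6)(2 7)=[3, 1, 7, 10, 4, 6, 0, 2, 5, 9, 12, 11, 8]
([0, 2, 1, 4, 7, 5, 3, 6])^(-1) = [0, 2, 1, 6, 3, 5, 7, 4]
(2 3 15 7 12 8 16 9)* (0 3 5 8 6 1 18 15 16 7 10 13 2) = (0 3 16 9)(1 18 15 10 13 2 5 8 7 12 6) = [3, 18, 5, 16, 4, 8, 1, 12, 7, 0, 13, 11, 6, 2, 14, 10, 9, 17, 15]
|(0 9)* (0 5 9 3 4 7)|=4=|(0 3 4 7)(5 9)|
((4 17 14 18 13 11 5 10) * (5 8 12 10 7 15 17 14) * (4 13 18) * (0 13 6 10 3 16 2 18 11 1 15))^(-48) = ((0 13 1 15 17 5 7)(2 18 11 8 12 3 16)(4 14)(6 10))^(-48) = (0 13 1 15 17 5 7)(2 18 11 8 12 3 16)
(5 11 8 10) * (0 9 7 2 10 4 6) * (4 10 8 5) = (0 9 7 2 8 10 4 6)(5 11) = [9, 1, 8, 3, 6, 11, 0, 2, 10, 7, 4, 5]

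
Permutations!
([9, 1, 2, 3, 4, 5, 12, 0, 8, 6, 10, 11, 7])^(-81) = [7, 1, 2, 3, 4, 5, 9, 12, 8, 0, 10, 11, 6]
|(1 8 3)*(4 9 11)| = 3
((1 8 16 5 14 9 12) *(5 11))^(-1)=((1 8 16 11 5 14 9 12))^(-1)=(1 12 9 14 5 11 16 8)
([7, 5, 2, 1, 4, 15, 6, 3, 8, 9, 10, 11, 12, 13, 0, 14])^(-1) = [14, 3, 2, 7, 4, 1, 6, 0, 8, 9, 10, 11, 12, 13, 15, 5]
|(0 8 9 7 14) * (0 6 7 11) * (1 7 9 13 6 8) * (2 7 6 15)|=30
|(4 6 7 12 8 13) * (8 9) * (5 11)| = |(4 6 7 12 9 8 13)(5 11)| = 14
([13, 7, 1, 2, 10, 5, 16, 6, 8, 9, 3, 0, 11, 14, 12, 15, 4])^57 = [14, 7, 1, 2, 10, 5, 16, 6, 8, 9, 3, 13, 0, 12, 11, 15, 4]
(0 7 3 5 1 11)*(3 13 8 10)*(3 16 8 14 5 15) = (0 7 13 14 5 1 11)(3 15)(8 10 16) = [7, 11, 2, 15, 4, 1, 6, 13, 10, 9, 16, 0, 12, 14, 5, 3, 8]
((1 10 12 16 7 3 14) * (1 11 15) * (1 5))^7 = (1 11 7 10 15 3 12 5 14 16) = ((1 10 12 16 7 3 14 11 15 5))^7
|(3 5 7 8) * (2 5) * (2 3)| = |(2 5 7 8)| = 4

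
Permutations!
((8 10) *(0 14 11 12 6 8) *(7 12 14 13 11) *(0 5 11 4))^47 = ((0 13 4)(5 11 14 7 12 6 8 10))^47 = (0 4 13)(5 10 8 6 12 7 14 11)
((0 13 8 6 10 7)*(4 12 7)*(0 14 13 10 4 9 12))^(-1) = ((0 10 9 12 7 14 13 8 6 4))^(-1) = (0 4 6 8 13 14 7 12 9 10)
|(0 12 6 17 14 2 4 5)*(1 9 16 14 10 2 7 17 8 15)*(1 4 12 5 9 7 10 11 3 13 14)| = |(0 5)(1 7 17 11 3 13 14 10 2 12 6 8 15 4 9 16)| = 16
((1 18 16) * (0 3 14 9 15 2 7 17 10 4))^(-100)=((0 3 14 9 15 2 7 17 10 4)(1 18 16))^(-100)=(1 16 18)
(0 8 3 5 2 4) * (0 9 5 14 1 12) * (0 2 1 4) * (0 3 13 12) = (0 8 13 12 2 3 14 4 9 5 1) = [8, 0, 3, 14, 9, 1, 6, 7, 13, 5, 10, 11, 2, 12, 4]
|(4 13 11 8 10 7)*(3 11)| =|(3 11 8 10 7 4 13)| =7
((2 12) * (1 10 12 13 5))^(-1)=((1 10 12 2 13 5))^(-1)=(1 5 13 2 12 10)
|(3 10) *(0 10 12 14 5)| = |(0 10 3 12 14 5)| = 6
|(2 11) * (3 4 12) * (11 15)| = |(2 15 11)(3 4 12)| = 3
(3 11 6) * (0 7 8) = (0 7 8)(3 11 6) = [7, 1, 2, 11, 4, 5, 3, 8, 0, 9, 10, 6]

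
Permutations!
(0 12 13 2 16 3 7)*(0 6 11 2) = [12, 1, 16, 7, 4, 5, 11, 6, 8, 9, 10, 2, 13, 0, 14, 15, 3] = (0 12 13)(2 16 3 7 6 11)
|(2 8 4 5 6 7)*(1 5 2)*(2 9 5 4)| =6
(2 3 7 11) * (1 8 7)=[0, 8, 3, 1, 4, 5, 6, 11, 7, 9, 10, 2]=(1 8 7 11 2 3)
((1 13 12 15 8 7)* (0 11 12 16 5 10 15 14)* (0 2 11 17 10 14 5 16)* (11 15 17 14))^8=(17)(5 12 11)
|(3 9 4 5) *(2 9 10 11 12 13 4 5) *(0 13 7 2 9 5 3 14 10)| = 35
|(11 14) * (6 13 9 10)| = |(6 13 9 10)(11 14)| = 4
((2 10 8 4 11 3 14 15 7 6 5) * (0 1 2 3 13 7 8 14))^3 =(0 10 8 13 5 1 14 4 7 3 2 15 11 6)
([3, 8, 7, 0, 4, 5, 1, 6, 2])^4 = [0, 6, 8, 3, 4, 5, 7, 2, 1]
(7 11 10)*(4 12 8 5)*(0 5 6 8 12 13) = [5, 1, 2, 3, 13, 4, 8, 11, 6, 9, 7, 10, 12, 0] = (0 5 4 13)(6 8)(7 11 10)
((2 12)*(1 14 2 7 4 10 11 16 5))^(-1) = ((1 14 2 12 7 4 10 11 16 5))^(-1) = (1 5 16 11 10 4 7 12 2 14)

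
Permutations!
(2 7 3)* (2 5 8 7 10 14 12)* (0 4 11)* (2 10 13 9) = (0 4 11)(2 13 9)(3 5 8 7)(10 14 12) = [4, 1, 13, 5, 11, 8, 6, 3, 7, 2, 14, 0, 10, 9, 12]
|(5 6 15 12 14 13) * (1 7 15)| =|(1 7 15 12 14 13 5 6)| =8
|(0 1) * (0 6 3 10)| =5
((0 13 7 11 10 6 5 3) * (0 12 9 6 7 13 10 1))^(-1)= (13)(0 1 11 7 10)(3 5 6 9 12)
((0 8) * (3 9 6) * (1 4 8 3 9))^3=((0 3 1 4 8)(6 9))^3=(0 4 3 8 1)(6 9)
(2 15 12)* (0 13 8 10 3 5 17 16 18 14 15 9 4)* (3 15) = [13, 1, 9, 5, 0, 17, 6, 7, 10, 4, 15, 11, 2, 8, 3, 12, 18, 16, 14] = (0 13 8 10 15 12 2 9 4)(3 5 17 16 18 14)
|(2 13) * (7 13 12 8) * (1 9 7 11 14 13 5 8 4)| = 11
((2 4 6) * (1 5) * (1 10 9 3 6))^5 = ((1 5 10 9 3 6 2 4))^5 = (1 6 10 4 3 5 2 9)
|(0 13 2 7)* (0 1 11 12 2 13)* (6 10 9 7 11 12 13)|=9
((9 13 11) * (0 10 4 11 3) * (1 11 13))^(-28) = ((0 10 4 13 3)(1 11 9))^(-28) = (0 4 3 10 13)(1 9 11)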